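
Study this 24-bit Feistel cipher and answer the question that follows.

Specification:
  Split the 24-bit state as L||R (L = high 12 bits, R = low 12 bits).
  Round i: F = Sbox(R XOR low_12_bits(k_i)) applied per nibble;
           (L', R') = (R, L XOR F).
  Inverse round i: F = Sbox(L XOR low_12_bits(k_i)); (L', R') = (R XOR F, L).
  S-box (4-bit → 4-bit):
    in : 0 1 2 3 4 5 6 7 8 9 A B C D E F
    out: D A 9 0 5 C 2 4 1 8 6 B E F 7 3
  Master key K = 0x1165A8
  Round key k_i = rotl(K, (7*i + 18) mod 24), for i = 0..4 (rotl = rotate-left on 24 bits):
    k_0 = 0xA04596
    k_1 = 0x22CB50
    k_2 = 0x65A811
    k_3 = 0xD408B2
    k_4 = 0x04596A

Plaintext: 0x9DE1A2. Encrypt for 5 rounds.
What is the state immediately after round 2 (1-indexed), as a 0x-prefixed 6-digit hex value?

0xCDB5B9

s_0 = plaintext = 0x9DE1A2
s_1 = Round(s_0, k_0) = 0x1A2CDB
s_2 = Round(s_1, k_1) = 0xCDB5B9
s_3 = Round(s_2, k_2) = 0x5B93BA
s_4 = Round(s_3, k_3) = 0x3BAE68
s_5 = Round(s_4, k_4) = 0xE68763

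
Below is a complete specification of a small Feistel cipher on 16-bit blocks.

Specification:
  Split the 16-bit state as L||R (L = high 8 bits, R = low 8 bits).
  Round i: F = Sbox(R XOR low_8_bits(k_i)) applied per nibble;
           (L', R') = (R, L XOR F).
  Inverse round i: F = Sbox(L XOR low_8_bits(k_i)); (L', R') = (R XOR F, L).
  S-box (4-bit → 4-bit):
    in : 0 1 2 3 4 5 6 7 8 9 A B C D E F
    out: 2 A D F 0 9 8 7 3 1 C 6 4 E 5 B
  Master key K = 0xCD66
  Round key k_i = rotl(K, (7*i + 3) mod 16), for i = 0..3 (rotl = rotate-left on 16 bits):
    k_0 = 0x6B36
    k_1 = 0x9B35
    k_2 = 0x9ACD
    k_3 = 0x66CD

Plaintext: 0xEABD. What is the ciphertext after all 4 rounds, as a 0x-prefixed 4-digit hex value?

s_0 = plaintext = 0xEABD
s_1 = Round(s_0, k_0) = 0xBDDC
s_2 = Round(s_1, k_1) = 0xDCEC
s_3 = Round(s_2, k_2) = 0xEC06
s_4 = Round(s_3, k_3) = 0x06AA

0x06AA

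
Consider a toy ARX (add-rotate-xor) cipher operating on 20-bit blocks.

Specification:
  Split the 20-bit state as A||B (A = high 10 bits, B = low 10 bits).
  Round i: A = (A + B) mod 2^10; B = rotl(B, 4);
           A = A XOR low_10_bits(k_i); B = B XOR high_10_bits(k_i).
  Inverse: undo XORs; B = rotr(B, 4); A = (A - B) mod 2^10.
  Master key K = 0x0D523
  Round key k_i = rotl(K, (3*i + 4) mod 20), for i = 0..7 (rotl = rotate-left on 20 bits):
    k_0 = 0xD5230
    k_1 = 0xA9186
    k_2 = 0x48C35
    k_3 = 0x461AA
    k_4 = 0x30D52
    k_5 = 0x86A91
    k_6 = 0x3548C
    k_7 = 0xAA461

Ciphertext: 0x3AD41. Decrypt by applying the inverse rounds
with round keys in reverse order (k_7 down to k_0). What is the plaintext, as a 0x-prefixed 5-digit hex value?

0x058A7

s_0 = ciphertext = 0x3AD41
s_1 = InvRound(s_0, k_7) = 0x9323E
s_2 = InvRound(s_1, k_6) = 0xF4AEE
s_3 = InvRound(s_2, k_5) = 0x0D10F
s_4 = InvRound(s_3, k_4) = 0x92B1C
s_5 = InvRound(s_4, k_3) = 0xB0120
s_6 = InvRound(s_5, k_2) = 0x8D4C0
s_7 = InvRound(s_6, k_1) = 0xA3526
s_8 = InvRound(s_7, k_0) = 0x058A7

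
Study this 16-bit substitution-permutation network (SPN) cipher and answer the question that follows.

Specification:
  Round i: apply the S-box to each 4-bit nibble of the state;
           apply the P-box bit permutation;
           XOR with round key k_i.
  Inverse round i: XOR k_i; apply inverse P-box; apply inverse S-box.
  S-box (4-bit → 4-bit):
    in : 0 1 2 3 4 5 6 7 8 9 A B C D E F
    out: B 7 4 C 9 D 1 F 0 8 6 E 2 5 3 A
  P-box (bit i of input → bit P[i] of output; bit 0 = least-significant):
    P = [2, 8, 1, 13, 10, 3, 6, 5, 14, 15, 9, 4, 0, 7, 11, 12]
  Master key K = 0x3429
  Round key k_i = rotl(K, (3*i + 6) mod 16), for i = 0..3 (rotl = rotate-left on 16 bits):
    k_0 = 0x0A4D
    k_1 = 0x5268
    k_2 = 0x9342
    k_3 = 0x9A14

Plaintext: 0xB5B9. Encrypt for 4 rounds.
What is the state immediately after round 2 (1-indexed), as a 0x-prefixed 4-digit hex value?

s_0 = plaintext = 0xB5B9
s_1 = Round(s_0, k_0) = 0x70B5
s_2 = Round(s_1, k_1) = 0xAA97
s_3 = Round(s_2, k_2) = 0x38E4
s_4 = Round(s_3, k_3) = 0xA618

0xAA97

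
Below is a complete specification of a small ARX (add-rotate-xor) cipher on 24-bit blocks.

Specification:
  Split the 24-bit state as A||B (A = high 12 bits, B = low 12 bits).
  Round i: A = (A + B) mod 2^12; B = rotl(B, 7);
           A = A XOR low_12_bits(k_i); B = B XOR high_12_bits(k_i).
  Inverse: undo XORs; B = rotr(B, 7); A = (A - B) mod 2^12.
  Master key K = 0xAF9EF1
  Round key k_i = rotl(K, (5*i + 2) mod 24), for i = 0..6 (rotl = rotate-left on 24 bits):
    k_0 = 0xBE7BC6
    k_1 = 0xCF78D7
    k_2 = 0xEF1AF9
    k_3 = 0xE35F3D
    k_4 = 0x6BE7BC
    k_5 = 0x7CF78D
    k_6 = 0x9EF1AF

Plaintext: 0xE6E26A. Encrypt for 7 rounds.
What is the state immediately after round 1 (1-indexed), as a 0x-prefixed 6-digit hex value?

s_0 = plaintext = 0xE6E26A
s_1 = Round(s_0, k_0) = 0xB1EEF4
s_2 = Round(s_1, k_1) = 0x2C5680
s_3 = Round(s_2, k_2) = 0x3BCEC5
s_4 = Round(s_3, k_3) = 0xDBCCC3
s_5 = Round(s_4, k_4) = 0xDC3758
s_6 = Round(s_5, k_5) = 0x296BF5
s_7 = Round(s_6, k_6) = 0xF24330

0xB1EEF4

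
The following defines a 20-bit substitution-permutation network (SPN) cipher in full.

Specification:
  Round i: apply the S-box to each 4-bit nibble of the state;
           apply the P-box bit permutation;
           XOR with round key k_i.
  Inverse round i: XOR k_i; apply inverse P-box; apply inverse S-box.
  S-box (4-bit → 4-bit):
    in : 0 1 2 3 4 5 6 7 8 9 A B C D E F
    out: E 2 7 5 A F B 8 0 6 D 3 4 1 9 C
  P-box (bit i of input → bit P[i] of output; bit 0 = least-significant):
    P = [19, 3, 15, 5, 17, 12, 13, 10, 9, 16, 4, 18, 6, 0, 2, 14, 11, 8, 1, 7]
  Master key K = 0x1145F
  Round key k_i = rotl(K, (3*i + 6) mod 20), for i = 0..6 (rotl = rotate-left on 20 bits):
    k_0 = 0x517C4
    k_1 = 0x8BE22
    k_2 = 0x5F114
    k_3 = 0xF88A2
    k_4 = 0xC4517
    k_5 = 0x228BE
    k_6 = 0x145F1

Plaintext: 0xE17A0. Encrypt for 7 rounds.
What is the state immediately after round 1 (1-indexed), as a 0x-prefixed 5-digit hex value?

0x3BB6D

s_0 = plaintext = 0xE17A0
s_1 = Round(s_0, k_0) = 0x3BB6D
s_2 = Round(s_1, k_1) = 0x3A061
s_3 = Round(s_2, k_2) = 0x2AD4A
s_4 = Round(s_3, k_3) = 0x757C4
s_5 = Round(s_4, k_4) = 0x825FA
s_6 = Round(s_5, k_5) = 0xF8ECB
s_7 = Round(s_6, k_6) = 0xD677B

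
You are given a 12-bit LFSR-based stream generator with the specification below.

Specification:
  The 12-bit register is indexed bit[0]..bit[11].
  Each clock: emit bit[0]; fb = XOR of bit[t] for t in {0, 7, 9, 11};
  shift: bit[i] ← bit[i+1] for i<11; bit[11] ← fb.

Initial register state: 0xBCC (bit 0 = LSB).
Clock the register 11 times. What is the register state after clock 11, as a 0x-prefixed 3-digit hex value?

reg_0 = 0xBCC
clock 1: out=0, reg = 0xDE6
clock 2: out=0, reg = 0x6F3
clock 3: out=1, reg = 0xB79
clock 4: out=1, reg = 0xDBC
clock 5: out=0, reg = 0x6DE
clock 6: out=0, reg = 0x36F
clock 7: out=1, reg = 0x1B7
clock 8: out=1, reg = 0x0DB
clock 9: out=1, reg = 0x06D
clock 10: out=1, reg = 0x836
clock 11: out=0, reg = 0xC1B

0xC1B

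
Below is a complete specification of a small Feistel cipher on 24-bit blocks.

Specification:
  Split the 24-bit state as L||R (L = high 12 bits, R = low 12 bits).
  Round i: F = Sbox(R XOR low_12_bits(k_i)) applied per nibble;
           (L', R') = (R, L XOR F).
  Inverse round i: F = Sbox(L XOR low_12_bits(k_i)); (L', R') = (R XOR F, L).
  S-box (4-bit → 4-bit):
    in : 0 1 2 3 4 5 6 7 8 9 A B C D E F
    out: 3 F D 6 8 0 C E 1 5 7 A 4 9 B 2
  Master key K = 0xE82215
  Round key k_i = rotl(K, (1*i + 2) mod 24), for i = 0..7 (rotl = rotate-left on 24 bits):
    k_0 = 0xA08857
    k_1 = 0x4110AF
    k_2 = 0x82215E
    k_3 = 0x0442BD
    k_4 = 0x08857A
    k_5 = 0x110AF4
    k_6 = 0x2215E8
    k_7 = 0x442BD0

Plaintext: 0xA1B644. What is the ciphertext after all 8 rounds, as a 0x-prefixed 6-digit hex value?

s_0 = plaintext = 0xA1B644
s_1 = Round(s_0, k_0) = 0x6441ED
s_2 = Round(s_1, k_1) = 0x1ED9C9
s_3 = Round(s_2, k_2) = 0x9C90B3
s_4 = Round(s_3, k_3) = 0x0B34F2
s_5 = Round(s_4, k_4) = 0x4F2FA2
s_6 = Round(s_5, k_5) = 0xFA24FE
s_7 = Round(s_6, k_6) = 0x4FE05E
s_8 = Round(s_7, k_7) = 0x05EEE5

0x05EEE5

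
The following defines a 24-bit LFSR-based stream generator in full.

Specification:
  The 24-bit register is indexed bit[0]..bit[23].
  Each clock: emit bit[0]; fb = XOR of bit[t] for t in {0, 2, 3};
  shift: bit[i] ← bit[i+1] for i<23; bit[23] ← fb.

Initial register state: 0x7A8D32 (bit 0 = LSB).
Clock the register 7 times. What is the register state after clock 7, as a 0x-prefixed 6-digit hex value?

reg_0 = 0x7A8D32
clock 1: out=0, reg = 0x3D4699
clock 2: out=1, reg = 0x1EA34C
clock 3: out=0, reg = 0x0F51A6
clock 4: out=0, reg = 0x87A8D3
clock 5: out=1, reg = 0xC3D469
clock 6: out=1, reg = 0x61EA34
clock 7: out=0, reg = 0xB0F51A

0xB0F51A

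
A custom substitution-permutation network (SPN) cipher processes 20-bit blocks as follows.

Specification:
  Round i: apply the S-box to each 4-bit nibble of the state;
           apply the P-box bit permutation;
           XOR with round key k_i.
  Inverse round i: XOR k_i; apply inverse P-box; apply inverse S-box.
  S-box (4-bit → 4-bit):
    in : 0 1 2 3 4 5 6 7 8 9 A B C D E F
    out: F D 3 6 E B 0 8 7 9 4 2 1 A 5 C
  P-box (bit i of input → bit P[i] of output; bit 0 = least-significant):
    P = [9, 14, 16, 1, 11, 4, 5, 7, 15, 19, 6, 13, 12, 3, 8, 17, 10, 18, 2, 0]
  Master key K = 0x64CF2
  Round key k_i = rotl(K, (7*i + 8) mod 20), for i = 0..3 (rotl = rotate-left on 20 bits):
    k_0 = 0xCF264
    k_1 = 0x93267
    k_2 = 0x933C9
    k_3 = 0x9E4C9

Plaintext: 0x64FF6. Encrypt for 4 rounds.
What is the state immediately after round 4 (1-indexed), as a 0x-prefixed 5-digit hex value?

0xFA78A

s_0 = plaintext = 0x64FF6
s_1 = Round(s_0, k_0) = 0xED38C
s_2 = Round(s_1, k_1) = 0x33C1B
s_3 = Round(s_2, k_2) = 0xDFA65
s_4 = Round(s_3, k_3) = 0xFA78A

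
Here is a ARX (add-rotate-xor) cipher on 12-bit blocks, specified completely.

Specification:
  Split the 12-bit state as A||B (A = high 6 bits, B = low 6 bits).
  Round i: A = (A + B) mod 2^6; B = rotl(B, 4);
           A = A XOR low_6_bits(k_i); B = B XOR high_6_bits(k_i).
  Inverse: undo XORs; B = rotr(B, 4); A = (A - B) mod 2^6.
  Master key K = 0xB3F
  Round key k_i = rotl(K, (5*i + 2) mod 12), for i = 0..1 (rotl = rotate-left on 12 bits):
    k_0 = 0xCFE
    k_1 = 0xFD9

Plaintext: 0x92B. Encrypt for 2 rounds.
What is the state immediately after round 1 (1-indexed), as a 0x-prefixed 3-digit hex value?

0xC49

s_0 = plaintext = 0x92B
s_1 = Round(s_0, k_0) = 0xC49
s_2 = Round(s_1, k_1) = 0x8ED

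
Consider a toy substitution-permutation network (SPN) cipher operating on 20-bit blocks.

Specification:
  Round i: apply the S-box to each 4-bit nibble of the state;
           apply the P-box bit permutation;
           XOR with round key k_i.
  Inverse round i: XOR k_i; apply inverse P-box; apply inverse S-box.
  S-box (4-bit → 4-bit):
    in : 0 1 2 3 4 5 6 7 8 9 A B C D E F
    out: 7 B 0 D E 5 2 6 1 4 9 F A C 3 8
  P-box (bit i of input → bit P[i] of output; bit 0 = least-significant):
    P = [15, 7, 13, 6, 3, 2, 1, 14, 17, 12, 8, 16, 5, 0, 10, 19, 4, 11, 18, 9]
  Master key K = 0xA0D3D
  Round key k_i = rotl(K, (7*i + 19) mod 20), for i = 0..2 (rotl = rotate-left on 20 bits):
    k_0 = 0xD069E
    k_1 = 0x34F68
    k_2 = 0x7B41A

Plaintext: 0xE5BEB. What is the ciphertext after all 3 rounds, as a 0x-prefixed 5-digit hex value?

0x79060

s_0 = plaintext = 0xE5BEB
s_1 = Round(s_0, k_0) = 0xEBB62
s_2 = Round(s_1, k_1) = 0x8525D
s_3 = Round(s_2, k_2) = 0x79060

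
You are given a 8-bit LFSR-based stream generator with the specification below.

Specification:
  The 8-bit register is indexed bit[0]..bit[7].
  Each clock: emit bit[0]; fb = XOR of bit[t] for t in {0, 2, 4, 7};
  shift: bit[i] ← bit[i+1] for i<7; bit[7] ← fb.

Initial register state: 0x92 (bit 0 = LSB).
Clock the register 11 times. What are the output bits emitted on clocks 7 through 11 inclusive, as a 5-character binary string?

reg_0 = 0x92
clock 1: out=0, reg = 0x49
clock 2: out=1, reg = 0xA4
clock 3: out=0, reg = 0x52
clock 4: out=0, reg = 0xA9
clock 5: out=1, reg = 0x54
clock 6: out=0, reg = 0x2A
clock 7: out=0, reg = 0x15
clock 8: out=1, reg = 0x8A
clock 9: out=0, reg = 0xC5
clock 10: out=1, reg = 0xE2
clock 11: out=0, reg = 0xF1

01010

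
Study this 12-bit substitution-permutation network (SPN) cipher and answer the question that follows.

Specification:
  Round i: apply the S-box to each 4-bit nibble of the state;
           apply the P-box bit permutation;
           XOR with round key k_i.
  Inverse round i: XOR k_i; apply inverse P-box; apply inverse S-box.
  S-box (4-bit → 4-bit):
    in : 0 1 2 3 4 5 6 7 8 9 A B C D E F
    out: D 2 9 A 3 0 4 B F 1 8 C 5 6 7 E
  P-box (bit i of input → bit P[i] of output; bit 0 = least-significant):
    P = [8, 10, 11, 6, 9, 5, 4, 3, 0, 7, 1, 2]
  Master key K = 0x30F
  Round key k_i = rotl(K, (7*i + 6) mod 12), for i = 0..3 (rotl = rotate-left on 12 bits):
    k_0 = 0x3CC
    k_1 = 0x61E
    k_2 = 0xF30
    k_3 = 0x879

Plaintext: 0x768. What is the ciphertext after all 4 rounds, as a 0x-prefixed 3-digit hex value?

s_0 = plaintext = 0x768
s_1 = Round(s_0, k_0) = 0xE19
s_2 = Round(s_1, k_1) = 0x7BD
s_3 = Round(s_2, k_2) = 0x3AD
s_4 = Round(s_3, k_3) = 0x4F5

0x4F5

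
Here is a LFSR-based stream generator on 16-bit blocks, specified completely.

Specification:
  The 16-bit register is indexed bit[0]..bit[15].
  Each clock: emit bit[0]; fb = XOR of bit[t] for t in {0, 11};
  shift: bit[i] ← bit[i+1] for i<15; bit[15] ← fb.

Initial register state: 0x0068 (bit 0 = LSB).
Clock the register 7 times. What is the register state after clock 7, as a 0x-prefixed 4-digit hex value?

0xD000

reg_0 = 0x0068
clock 1: out=0, reg = 0x0034
clock 2: out=0, reg = 0x001A
clock 3: out=0, reg = 0x000D
clock 4: out=1, reg = 0x8006
clock 5: out=0, reg = 0x4003
clock 6: out=1, reg = 0xA001
clock 7: out=1, reg = 0xD000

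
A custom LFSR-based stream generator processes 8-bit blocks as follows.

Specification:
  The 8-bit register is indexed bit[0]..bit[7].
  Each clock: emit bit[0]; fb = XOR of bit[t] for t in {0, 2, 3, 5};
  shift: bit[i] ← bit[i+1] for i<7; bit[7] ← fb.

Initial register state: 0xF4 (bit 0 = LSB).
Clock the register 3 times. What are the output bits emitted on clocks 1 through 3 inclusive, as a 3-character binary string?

001

reg_0 = 0xF4
clock 1: out=0, reg = 0x7A
clock 2: out=0, reg = 0x3D
clock 3: out=1, reg = 0x1E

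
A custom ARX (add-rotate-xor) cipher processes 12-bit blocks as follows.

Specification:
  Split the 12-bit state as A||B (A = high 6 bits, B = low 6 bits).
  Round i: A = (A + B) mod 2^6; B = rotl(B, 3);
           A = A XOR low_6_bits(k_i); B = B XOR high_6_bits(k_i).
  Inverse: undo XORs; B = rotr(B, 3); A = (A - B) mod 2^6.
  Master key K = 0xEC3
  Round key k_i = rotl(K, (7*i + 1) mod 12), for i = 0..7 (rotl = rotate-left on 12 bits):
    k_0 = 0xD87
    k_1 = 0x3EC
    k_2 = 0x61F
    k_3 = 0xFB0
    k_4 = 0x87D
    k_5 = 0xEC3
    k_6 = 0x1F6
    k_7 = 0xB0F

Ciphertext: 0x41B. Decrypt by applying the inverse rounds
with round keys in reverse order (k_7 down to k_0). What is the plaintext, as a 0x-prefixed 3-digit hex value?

s_0 = ciphertext = 0x41B
s_1 = InvRound(s_0, k_7) = 0x87E
s_2 = InvRound(s_1, k_6) = 0x20F
s_3 = InvRound(s_2, k_5) = 0x966
s_4 = InvRound(s_3, k_4) = 0x838
s_5 = InvRound(s_4, k_3) = 0x830
s_6 = InvRound(s_5, k_2) = 0xE85
s_7 = InvRound(s_6, k_1) = 0x151
s_8 = InvRound(s_7, k_0) = 0x1BC

0x1BC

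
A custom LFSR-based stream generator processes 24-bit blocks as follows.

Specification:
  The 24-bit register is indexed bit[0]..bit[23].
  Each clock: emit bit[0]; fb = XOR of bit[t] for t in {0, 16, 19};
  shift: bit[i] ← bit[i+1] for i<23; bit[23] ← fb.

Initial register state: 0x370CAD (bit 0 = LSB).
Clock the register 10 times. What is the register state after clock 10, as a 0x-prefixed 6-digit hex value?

reg_0 = 0x370CAD
clock 1: out=1, reg = 0x1B8656
clock 2: out=0, reg = 0x0DC32B
clock 3: out=1, reg = 0x86E195
clock 4: out=1, reg = 0xC370CA
clock 5: out=0, reg = 0xE1B865
clock 6: out=1, reg = 0x70DC32
clock 7: out=0, reg = 0x386E19
clock 8: out=1, reg = 0x1C370C
clock 9: out=0, reg = 0x8E1B86
clock 10: out=0, reg = 0xC70DC3

0xC70DC3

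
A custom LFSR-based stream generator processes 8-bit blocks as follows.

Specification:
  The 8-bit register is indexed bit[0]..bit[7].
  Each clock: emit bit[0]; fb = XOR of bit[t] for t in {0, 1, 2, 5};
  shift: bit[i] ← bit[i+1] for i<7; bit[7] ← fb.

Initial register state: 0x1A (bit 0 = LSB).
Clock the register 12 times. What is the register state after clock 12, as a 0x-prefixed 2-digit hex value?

reg_0 = 0x1A
clock 1: out=0, reg = 0x8D
clock 2: out=1, reg = 0x46
clock 3: out=0, reg = 0x23
clock 4: out=1, reg = 0x91
clock 5: out=1, reg = 0xC8
clock 6: out=0, reg = 0x64
clock 7: out=0, reg = 0x32
clock 8: out=0, reg = 0x19
clock 9: out=1, reg = 0x8C
clock 10: out=0, reg = 0xC6
clock 11: out=0, reg = 0x63
clock 12: out=1, reg = 0xB1

0xB1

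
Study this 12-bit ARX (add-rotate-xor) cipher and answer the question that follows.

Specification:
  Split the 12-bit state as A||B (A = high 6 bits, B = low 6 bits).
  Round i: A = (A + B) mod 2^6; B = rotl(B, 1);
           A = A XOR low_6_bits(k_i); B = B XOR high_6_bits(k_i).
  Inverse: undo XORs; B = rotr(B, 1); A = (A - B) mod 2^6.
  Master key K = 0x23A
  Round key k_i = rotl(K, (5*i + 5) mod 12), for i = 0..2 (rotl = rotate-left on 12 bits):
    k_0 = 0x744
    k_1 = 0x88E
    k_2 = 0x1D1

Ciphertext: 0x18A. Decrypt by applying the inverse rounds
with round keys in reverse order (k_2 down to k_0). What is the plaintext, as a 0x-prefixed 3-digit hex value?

s_0 = ciphertext = 0x18A
s_1 = InvRound(s_0, k_2) = 0xC66
s_2 = InvRound(s_1, k_1) = 0xF42
s_3 = InvRound(s_2, k_0) = 0x2AF

0x2AF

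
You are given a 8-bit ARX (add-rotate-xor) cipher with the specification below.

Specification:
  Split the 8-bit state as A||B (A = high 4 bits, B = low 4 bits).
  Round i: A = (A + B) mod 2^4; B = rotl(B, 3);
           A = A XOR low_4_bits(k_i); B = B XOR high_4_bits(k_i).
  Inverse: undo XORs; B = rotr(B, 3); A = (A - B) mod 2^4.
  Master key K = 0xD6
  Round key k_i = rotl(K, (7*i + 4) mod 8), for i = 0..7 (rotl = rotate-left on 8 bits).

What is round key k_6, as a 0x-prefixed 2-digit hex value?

K = 0xD6
k_0 = rotl(K, (7*0+4) mod 8) = rotl(K, 4) = 0x6D
k_1 = rotl(K, (7*1+4) mod 8) = rotl(K, 3) = 0xB6
k_2 = rotl(K, (7*2+4) mod 8) = rotl(K, 2) = 0x5B
k_3 = rotl(K, (7*3+4) mod 8) = rotl(K, 1) = 0xAD
k_4 = rotl(K, (7*4+4) mod 8) = rotl(K, 0) = 0xD6
k_5 = rotl(K, (7*5+4) mod 8) = rotl(K, 7) = 0x6B
k_6 = rotl(K, (7*6+4) mod 8) = rotl(K, 6) = 0xB5

0xB5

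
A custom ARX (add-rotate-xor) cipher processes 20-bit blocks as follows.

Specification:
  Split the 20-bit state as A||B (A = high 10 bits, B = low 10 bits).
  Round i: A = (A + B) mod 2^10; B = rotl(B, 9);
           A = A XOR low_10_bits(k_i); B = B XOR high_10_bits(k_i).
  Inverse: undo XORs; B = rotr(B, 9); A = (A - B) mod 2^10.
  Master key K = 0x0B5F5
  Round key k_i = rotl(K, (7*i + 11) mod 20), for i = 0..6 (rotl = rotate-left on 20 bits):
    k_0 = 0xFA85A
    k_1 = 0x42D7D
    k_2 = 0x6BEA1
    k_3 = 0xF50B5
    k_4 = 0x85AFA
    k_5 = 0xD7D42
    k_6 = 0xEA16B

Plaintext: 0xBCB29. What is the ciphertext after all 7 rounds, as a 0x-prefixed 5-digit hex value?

s_0 = plaintext = 0xBCB29
s_1 = Round(s_0, k_0) = 0x9047E
s_2 = Round(s_1, k_1) = 0xF0934
s_3 = Round(s_2, k_2) = 0x95D35
s_4 = Round(s_3, k_3) = 0xCE54E
s_5 = Round(s_4, k_4) = 0x9F6B1
s_6 = Round(s_5, k_5) = 0x1B007
s_7 = Round(s_6, k_6) = 0x461AB

0x461AB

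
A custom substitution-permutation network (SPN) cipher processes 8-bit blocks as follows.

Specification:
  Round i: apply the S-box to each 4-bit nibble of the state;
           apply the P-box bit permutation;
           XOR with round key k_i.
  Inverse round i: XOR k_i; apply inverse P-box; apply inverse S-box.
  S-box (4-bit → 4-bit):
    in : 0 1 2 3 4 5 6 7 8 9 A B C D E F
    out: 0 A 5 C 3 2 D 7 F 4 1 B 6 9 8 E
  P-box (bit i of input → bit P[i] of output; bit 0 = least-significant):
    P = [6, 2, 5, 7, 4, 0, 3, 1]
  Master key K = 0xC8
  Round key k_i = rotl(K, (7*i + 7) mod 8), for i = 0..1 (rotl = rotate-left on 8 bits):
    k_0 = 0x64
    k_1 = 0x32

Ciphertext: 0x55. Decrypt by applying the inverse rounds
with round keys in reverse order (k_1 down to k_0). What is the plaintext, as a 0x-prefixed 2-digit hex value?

s_0 = ciphertext = 0x55
s_1 = InvRound(s_0, k_1) = 0x17
s_2 = InvRound(s_1, k_0) = 0xB2

0xB2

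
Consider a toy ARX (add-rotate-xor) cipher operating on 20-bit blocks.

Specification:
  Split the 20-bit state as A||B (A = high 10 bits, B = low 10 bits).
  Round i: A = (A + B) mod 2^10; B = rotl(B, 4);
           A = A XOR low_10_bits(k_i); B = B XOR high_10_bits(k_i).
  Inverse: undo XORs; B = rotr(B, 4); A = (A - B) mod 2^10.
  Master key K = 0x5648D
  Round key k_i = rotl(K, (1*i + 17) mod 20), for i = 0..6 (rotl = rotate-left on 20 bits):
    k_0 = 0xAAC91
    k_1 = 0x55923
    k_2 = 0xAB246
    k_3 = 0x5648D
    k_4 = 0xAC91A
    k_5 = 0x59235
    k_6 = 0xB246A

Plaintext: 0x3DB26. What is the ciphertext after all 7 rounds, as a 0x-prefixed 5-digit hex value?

0x1AD4A

s_0 = plaintext = 0x3DB26
s_1 = Round(s_0, k_0) = 0x234C7
s_2 = Round(s_1, k_1) = 0x1DD25
s_3 = Round(s_2, k_2) = 0xF68F8
s_4 = Round(s_3, k_3) = 0x17EDA
s_5 = Round(s_4, k_4) = 0x88F19
s_6 = Round(s_5, k_5) = 0xC24F8
s_7 = Round(s_6, k_6) = 0x1AD4A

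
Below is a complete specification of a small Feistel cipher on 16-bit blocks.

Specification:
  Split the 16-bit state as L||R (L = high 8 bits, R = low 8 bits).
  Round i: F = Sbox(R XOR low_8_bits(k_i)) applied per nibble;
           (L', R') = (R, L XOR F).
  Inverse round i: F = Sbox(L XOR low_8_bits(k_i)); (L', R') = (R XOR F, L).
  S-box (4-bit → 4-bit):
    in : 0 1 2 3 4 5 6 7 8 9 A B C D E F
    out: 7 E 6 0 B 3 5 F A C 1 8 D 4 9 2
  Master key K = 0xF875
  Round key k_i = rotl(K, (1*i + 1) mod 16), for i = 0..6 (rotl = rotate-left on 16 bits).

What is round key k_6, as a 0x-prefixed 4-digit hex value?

0x3AFC

K = 0xF875
k_0 = rotl(K, (1*0+1) mod 16) = rotl(K, 1) = 0xF0EB
k_1 = rotl(K, (1*1+1) mod 16) = rotl(K, 2) = 0xE1D7
k_2 = rotl(K, (1*2+1) mod 16) = rotl(K, 3) = 0xC3AF
k_3 = rotl(K, (1*3+1) mod 16) = rotl(K, 4) = 0x875F
k_4 = rotl(K, (1*4+1) mod 16) = rotl(K, 5) = 0x0EBF
k_5 = rotl(K, (1*5+1) mod 16) = rotl(K, 6) = 0x1D7E
k_6 = rotl(K, (1*6+1) mod 16) = rotl(K, 7) = 0x3AFC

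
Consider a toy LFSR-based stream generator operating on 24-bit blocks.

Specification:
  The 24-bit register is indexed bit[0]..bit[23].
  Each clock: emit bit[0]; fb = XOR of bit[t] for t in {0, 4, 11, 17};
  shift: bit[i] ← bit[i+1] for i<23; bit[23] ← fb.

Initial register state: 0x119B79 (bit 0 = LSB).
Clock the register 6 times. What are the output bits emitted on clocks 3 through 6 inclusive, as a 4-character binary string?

0111

reg_0 = 0x119B79
clock 1: out=1, reg = 0x88CDBC
clock 2: out=0, reg = 0x4466DE
clock 3: out=0, reg = 0xA2336F
clock 4: out=1, reg = 0x5119B7
clock 5: out=1, reg = 0xA88CDB
clock 6: out=1, reg = 0xD4466D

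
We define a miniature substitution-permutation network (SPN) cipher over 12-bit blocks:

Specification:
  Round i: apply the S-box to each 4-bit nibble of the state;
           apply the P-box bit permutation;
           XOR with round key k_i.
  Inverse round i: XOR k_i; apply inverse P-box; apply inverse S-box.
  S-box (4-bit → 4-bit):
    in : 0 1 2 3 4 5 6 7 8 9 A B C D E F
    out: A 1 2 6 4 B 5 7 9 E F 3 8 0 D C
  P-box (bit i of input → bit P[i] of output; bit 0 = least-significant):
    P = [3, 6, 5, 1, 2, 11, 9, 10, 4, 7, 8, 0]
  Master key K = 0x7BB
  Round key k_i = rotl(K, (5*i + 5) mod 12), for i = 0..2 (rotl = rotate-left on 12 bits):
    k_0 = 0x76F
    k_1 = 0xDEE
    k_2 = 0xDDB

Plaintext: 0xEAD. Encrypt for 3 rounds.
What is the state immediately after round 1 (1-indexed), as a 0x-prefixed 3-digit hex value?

0x87A

s_0 = plaintext = 0xEAD
s_1 = Round(s_0, k_0) = 0x87A
s_2 = Round(s_1, k_1) = 0x791
s_3 = Round(s_2, k_2) = 0x243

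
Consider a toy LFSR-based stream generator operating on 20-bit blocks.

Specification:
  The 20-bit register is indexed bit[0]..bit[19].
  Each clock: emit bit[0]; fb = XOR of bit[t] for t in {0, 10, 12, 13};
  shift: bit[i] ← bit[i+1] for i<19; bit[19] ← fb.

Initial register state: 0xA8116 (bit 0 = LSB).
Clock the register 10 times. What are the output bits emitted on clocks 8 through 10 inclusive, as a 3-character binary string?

reg_0 = 0xA8116
clock 1: out=0, reg = 0x5408B
clock 2: out=1, reg = 0xAA045
clock 3: out=1, reg = 0x55022
clock 4: out=0, reg = 0xAA811
clock 5: out=1, reg = 0x55408
clock 6: out=0, reg = 0x2AA04
clock 7: out=0, reg = 0x95502
clock 8: out=0, reg = 0x4AA81
clock 9: out=1, reg = 0x25540
clock 10: out=0, reg = 0x12AA0

010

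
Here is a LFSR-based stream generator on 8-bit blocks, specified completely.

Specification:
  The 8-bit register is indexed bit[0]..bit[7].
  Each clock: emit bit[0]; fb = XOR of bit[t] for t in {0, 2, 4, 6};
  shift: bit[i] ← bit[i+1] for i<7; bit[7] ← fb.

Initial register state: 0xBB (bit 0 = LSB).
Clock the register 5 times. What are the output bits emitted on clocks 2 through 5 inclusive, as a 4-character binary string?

reg_0 = 0xBB
clock 1: out=1, reg = 0x5D
clock 2: out=1, reg = 0x2E
clock 3: out=0, reg = 0x97
clock 4: out=1, reg = 0xCB
clock 5: out=1, reg = 0x65

1011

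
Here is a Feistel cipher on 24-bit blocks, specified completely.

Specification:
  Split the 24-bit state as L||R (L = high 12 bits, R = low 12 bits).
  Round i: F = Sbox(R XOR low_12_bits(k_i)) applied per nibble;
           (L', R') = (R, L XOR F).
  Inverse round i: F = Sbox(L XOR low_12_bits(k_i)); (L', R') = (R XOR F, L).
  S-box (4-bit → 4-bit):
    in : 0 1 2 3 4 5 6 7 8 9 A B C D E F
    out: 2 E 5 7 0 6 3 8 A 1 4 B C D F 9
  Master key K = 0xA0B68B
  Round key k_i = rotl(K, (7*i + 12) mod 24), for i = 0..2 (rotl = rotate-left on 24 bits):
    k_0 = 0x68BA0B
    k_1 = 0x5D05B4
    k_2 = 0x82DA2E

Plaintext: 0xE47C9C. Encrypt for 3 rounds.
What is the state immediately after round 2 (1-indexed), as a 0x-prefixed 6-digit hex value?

0xD5F667

s_0 = plaintext = 0xE47C9C
s_1 = Round(s_0, k_0) = 0xC9CD5F
s_2 = Round(s_1, k_1) = 0xD5F667
s_3 = Round(s_2, k_2) = 0x66715E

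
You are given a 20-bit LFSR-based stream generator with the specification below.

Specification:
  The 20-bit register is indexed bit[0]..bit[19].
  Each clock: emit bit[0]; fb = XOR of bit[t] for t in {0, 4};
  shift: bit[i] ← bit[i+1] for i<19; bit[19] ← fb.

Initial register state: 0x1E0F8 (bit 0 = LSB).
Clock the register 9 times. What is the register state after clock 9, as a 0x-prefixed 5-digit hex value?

reg_0 = 0x1E0F8
clock 1: out=0, reg = 0x8F07C
clock 2: out=0, reg = 0xC783E
clock 3: out=0, reg = 0xE3C1F
clock 4: out=1, reg = 0x71E0F
clock 5: out=1, reg = 0xB8F07
clock 6: out=1, reg = 0xDC783
clock 7: out=1, reg = 0xEE3C1
clock 8: out=1, reg = 0xF71E0
clock 9: out=0, reg = 0x7B8F0

0x7B8F0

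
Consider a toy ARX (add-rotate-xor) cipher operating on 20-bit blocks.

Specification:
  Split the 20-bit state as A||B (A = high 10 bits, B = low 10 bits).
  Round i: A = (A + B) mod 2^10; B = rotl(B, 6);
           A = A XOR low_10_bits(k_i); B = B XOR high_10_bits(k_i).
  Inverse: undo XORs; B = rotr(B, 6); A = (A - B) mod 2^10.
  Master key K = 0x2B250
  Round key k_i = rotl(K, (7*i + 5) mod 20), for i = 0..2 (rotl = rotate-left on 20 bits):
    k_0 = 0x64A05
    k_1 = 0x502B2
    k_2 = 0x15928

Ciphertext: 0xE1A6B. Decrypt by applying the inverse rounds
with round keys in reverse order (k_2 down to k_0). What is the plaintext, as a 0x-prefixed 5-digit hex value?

s_0 = ciphertext = 0xE1A6B
s_1 = InvRound(s_0, k_2) = 0xB5BD8
s_2 = InvRound(s_1, k_1) = 0xB698A
s_3 = InvRound(s_2, k_0) = 0xD7D80

0xD7D80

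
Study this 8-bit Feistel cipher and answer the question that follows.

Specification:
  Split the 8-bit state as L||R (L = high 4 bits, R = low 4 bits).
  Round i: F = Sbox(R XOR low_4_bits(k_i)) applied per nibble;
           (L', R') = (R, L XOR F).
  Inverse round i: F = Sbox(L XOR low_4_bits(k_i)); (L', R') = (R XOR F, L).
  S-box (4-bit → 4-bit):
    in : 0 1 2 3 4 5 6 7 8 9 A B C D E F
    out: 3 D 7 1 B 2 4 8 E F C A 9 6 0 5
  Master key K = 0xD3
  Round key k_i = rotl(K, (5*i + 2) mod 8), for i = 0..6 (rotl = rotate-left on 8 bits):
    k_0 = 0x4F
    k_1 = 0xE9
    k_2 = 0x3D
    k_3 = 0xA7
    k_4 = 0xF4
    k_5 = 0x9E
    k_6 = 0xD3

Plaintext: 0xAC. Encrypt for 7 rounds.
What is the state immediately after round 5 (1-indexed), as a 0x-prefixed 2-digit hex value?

0x52

s_0 = plaintext = 0xAC
s_1 = Round(s_0, k_0) = 0xCB
s_2 = Round(s_1, k_1) = 0xBB
s_3 = Round(s_2, k_2) = 0xBF
s_4 = Round(s_3, k_3) = 0xF5
s_5 = Round(s_4, k_4) = 0x52
s_6 = Round(s_5, k_5) = 0x2C
s_7 = Round(s_6, k_6) = 0xC7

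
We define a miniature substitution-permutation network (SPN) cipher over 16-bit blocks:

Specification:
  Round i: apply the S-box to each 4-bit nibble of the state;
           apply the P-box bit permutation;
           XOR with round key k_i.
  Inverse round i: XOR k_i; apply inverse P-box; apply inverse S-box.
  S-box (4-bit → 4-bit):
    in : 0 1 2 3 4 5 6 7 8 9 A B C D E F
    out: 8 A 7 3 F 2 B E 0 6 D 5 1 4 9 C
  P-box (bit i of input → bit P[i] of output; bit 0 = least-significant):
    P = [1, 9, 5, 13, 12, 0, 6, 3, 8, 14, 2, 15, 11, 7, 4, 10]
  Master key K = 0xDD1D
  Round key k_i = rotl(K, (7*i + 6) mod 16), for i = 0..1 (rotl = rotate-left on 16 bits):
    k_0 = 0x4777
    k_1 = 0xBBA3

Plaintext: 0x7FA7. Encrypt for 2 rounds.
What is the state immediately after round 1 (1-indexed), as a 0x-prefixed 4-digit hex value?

0xF18B

s_0 = plaintext = 0x7FA7
s_1 = Round(s_0, k_0) = 0xF18B
s_2 = Round(s_1, k_1) = 0x7F91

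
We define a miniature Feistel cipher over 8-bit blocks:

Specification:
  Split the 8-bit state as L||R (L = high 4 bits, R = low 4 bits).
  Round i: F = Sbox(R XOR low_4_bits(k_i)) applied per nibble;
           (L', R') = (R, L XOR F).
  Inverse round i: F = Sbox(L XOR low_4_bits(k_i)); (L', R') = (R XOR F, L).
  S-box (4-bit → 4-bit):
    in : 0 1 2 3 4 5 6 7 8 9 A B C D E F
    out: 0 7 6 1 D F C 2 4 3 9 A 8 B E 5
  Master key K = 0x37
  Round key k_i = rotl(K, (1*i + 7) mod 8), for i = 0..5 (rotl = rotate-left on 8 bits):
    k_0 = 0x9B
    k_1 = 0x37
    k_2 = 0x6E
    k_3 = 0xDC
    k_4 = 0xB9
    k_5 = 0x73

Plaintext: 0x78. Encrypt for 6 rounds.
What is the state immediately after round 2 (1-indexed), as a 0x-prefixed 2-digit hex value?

s_0 = plaintext = 0x78
s_1 = Round(s_0, k_0) = 0x86
s_2 = Round(s_1, k_1) = 0x6F
s_3 = Round(s_2, k_2) = 0xF1
s_4 = Round(s_3, k_3) = 0x14
s_5 = Round(s_4, k_4) = 0x4A
s_6 = Round(s_5, k_5) = 0xA7

0x6F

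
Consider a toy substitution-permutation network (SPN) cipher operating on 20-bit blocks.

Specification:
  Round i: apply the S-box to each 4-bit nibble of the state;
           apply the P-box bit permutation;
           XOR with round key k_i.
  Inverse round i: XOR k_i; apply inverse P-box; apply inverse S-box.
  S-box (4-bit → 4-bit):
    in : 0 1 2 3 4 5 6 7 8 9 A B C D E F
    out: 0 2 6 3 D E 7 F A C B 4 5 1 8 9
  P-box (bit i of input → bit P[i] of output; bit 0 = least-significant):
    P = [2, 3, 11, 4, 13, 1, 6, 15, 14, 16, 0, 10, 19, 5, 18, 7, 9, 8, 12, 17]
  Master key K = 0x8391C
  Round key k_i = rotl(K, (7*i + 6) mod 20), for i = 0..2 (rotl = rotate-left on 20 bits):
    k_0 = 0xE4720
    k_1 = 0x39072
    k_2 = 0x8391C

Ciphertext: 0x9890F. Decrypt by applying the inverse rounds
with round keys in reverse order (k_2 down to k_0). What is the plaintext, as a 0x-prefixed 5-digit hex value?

0x78EA8

s_0 = ciphertext = 0x9890F
s_1 = InvRound(s_0, k_2) = 0xB02AE
s_2 = InvRound(s_1, k_1) = 0xCF09A
s_3 = InvRound(s_2, k_0) = 0x78EA8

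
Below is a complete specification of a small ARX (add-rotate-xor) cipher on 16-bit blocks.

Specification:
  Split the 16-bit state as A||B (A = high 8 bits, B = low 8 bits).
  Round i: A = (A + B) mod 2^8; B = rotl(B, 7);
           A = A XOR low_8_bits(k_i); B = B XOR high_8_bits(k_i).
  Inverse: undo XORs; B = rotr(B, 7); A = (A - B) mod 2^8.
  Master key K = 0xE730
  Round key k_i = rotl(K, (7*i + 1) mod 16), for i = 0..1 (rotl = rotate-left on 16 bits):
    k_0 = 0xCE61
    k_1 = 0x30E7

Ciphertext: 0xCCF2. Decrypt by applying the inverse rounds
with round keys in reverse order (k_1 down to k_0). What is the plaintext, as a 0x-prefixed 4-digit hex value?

s_0 = ciphertext = 0xCCF2
s_1 = InvRound(s_0, k_1) = 0xA685
s_2 = InvRound(s_1, k_0) = 0x3196

0x3196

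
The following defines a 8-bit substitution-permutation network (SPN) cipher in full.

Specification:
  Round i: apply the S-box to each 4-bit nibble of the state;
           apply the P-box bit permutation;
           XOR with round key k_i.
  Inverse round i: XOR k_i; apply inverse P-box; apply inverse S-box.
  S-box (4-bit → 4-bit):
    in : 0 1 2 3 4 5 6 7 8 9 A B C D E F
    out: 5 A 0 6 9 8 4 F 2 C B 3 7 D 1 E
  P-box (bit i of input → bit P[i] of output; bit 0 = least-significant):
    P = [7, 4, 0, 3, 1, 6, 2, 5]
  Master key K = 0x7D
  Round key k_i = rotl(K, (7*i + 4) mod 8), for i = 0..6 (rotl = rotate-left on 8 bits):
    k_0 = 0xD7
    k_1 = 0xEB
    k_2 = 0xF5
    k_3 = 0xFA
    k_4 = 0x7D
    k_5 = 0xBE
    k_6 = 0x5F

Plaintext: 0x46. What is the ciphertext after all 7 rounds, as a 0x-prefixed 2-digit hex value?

0x09

s_0 = plaintext = 0x46
s_1 = Round(s_0, k_0) = 0xF4
s_2 = Round(s_1, k_1) = 0x07
s_3 = Round(s_2, k_2) = 0x6A
s_4 = Round(s_3, k_3) = 0x66
s_5 = Round(s_4, k_4) = 0x78
s_6 = Round(s_5, k_5) = 0xC8
s_7 = Round(s_6, k_6) = 0x09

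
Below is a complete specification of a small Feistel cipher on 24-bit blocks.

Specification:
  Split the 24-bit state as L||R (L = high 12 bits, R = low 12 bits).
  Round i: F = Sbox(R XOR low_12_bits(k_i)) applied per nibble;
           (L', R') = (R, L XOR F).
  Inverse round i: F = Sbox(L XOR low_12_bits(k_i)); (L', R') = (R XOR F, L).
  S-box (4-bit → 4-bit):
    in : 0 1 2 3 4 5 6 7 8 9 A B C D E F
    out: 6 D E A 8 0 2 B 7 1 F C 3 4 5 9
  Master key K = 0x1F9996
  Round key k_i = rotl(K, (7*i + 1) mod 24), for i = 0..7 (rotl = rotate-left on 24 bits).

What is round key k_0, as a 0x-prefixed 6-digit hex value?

0x3F332C

K = 0x1F9996
k_0 = rotl(K, (7*0+1) mod 24) = rotl(K, 1) = 0x3F332C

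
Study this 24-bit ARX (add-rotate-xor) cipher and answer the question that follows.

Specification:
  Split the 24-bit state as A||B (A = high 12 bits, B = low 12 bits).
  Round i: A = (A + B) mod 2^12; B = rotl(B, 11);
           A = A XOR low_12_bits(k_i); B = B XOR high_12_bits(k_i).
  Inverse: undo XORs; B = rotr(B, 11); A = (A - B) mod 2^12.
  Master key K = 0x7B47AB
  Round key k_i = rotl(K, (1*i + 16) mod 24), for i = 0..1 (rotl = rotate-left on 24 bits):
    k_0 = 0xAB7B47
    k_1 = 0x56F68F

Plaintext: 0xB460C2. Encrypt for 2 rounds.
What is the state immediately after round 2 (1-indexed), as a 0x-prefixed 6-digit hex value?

s_0 = plaintext = 0xB460C2
s_1 = Round(s_0, k_0) = 0x74FAD6
s_2 = Round(s_1, k_1) = 0x4AA004

0x4AA004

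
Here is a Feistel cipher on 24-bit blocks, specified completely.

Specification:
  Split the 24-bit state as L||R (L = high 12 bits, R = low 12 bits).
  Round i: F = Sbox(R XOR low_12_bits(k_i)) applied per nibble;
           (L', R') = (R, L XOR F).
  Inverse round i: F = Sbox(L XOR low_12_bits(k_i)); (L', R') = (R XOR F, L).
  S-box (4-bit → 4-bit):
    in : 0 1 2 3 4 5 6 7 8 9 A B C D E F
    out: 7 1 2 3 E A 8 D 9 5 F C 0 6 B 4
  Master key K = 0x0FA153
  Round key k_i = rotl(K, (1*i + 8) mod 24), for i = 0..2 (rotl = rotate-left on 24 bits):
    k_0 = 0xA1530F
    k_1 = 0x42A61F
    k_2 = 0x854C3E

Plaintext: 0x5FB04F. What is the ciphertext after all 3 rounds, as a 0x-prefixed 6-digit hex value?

0x73CA6E

s_0 = plaintext = 0x5FB04F
s_1 = Round(s_0, k_0) = 0x04F61C
s_2 = Round(s_1, k_1) = 0x61C73C
s_3 = Round(s_2, k_2) = 0x73CA6E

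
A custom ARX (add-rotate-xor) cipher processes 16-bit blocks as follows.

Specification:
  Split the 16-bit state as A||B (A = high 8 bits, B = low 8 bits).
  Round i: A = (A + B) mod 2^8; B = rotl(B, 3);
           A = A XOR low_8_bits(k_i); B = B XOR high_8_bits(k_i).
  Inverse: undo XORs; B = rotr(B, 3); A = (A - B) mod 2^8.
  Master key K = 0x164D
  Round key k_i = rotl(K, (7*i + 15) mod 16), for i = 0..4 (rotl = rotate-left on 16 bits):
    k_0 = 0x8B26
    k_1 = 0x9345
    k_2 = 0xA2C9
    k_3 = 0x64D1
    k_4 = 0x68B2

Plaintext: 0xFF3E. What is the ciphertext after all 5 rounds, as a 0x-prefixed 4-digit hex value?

s_0 = plaintext = 0xFF3E
s_1 = Round(s_0, k_0) = 0x1B7A
s_2 = Round(s_1, k_1) = 0xD040
s_3 = Round(s_2, k_2) = 0xD9A0
s_4 = Round(s_3, k_3) = 0xA861
s_5 = Round(s_4, k_4) = 0xBB63

0xBB63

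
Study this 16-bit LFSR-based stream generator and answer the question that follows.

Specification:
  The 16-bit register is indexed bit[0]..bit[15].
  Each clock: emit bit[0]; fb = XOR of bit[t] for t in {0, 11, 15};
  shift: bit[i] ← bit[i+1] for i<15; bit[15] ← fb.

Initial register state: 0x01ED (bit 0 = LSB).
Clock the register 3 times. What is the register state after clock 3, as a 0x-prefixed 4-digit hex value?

0x603D

reg_0 = 0x01ED
clock 1: out=1, reg = 0x80F6
clock 2: out=0, reg = 0xC07B
clock 3: out=1, reg = 0x603D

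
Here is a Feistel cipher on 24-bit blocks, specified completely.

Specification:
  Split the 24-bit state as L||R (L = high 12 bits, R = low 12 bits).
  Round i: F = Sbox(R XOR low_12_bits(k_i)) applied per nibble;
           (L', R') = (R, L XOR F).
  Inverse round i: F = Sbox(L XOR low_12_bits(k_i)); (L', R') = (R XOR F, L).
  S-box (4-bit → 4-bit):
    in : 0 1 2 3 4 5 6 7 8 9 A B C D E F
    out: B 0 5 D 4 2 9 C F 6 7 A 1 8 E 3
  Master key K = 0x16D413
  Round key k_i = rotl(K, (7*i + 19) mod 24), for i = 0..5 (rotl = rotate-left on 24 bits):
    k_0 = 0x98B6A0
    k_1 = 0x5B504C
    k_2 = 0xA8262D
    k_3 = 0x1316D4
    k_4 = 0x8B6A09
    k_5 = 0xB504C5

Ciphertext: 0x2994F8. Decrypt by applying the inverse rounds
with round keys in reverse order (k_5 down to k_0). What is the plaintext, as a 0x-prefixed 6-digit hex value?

0x7EC569

s_0 = ciphertext = 0x2994F8
s_1 = InvRound(s_0, k_5) = 0xDD9299
s_2 = InvRound(s_1, k_4) = 0xE12DD9
s_3 = InvRound(s_2, k_3) = 0x2C0E12
s_4 = InvRound(s_3, k_2) = 0xAFA2C0
s_5 = InvRound(s_4, k_1) = 0x569AFA
s_6 = InvRound(s_5, k_0) = 0x7EC569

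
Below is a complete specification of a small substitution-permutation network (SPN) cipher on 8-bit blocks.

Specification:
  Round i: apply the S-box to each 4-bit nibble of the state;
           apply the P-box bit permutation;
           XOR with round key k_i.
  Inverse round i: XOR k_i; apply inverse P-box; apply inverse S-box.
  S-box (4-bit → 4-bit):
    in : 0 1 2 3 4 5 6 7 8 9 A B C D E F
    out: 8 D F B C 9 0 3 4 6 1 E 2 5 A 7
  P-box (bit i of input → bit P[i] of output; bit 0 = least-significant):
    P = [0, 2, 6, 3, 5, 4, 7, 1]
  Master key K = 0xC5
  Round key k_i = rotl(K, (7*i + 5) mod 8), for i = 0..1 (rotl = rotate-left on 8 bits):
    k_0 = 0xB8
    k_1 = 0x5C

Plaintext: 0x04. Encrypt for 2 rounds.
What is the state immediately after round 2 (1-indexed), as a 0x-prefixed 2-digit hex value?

s_0 = plaintext = 0x04
s_1 = Round(s_0, k_0) = 0xF2
s_2 = Round(s_1, k_1) = 0xA1

0xA1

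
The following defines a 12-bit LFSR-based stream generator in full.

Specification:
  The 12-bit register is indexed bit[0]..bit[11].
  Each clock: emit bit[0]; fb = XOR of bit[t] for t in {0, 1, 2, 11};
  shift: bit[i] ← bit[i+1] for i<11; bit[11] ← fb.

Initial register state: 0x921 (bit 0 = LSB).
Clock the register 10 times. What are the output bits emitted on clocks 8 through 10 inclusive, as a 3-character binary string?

reg_0 = 0x921
clock 1: out=1, reg = 0x490
clock 2: out=0, reg = 0x248
clock 3: out=0, reg = 0x124
clock 4: out=0, reg = 0x892
clock 5: out=0, reg = 0x449
clock 6: out=1, reg = 0xA24
clock 7: out=0, reg = 0x512
clock 8: out=0, reg = 0xA89
clock 9: out=1, reg = 0x544
clock 10: out=0, reg = 0xAA2

010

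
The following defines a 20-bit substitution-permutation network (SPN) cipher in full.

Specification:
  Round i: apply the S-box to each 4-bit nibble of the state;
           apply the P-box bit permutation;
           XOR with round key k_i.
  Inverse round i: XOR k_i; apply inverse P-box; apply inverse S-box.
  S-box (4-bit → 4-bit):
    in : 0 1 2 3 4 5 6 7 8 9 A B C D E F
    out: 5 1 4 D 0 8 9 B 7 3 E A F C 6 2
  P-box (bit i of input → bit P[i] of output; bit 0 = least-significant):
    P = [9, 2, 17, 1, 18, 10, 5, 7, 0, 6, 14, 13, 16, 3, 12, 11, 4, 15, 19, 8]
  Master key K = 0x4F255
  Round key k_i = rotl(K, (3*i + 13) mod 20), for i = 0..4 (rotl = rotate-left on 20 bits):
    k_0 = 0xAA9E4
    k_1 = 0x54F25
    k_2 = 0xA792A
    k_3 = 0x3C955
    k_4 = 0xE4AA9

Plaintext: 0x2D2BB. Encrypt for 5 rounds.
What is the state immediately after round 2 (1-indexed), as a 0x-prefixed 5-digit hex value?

0xB6FAD

s_0 = plaintext = 0x2D2BB
s_1 = Round(s_0, k_0) = 0x2F562
s_2 = Round(s_1, k_1) = 0xB6FAD
s_3 = Round(s_2, k_2) = 0x9F4C8
s_4 = Round(s_3, k_3) = 0x54FE9
s_5 = Round(s_4, k_4) = 0xE4DCD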